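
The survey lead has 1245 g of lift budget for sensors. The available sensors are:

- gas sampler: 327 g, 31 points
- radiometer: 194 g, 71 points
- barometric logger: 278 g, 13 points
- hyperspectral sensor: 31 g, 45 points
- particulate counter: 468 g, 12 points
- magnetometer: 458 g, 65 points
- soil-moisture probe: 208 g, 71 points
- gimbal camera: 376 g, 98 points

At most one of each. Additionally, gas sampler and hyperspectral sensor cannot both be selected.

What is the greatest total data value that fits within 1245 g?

305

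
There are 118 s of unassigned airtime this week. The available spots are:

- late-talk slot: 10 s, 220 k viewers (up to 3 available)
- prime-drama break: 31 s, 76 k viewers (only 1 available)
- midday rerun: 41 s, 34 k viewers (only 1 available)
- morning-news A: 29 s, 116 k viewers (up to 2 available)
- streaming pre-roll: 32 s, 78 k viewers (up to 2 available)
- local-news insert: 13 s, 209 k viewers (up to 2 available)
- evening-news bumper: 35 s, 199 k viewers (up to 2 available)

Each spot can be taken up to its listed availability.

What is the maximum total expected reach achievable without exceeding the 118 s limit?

1310

Ranking by ratio (expected reach/s): late-talk slot 22.00, local-news insert 16.08, evening-news bumper 5.69.
A density-first pass picks 3×late-talk slot + 2×local-news insert + evening-news bumper — 1277 at 91 s.
The 35 s tied up in evening-news bumper is better spent on 2×morning-news A — total rises to 1310 (114 s).
No other feasible combination exceeds 1310.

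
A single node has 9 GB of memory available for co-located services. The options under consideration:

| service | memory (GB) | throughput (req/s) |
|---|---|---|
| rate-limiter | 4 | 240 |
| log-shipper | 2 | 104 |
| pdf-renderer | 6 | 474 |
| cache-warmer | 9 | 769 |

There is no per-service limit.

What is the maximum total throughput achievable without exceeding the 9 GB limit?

769

Taking cache-warmer: 9 GB used, 769 in throughput.
No other feasible combination exceeds 769.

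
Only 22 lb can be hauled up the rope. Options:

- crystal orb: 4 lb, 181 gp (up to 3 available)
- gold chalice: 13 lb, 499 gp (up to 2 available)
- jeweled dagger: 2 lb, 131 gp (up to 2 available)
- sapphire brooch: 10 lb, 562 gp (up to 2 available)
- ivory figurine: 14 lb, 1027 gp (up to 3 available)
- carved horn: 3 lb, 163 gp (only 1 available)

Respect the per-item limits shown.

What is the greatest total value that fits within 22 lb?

Density check — ivory figurine 73.36, jeweled dagger 65.50, sapphire brooch 56.20 are the best per lb.
Greedy by ratio would take 2×jeweled dagger + ivory figurine + carved horn: 21 lb used, total 1452.
Dropping carved horn frees 3 lb; slotting in crystal orb (4 lb) lifts the total to 1470 at 22 lb.
Nothing else within 22 lb beats 1470.

1470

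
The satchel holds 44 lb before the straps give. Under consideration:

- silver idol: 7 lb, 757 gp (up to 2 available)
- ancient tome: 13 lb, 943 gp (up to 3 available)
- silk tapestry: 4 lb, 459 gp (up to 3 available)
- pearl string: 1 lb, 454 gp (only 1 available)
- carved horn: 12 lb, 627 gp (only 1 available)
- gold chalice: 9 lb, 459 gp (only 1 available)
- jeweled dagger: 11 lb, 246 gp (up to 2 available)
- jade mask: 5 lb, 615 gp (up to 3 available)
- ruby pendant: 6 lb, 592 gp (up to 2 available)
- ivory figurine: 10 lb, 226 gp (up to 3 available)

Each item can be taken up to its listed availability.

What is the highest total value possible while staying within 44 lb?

5323

Ranking by ratio (value/lb): pearl string 454.00, jade mask 123.00, silk tapestry 114.75, silver idol 108.14.
A density-first pass picks 2×silver idol + 3×silk tapestry + pearl string + 3×jade mask — 5190 at 42 lb.
Replace silk tapestry with ruby pendant: the trade gains 133 net, giving 5323 at 44 lb.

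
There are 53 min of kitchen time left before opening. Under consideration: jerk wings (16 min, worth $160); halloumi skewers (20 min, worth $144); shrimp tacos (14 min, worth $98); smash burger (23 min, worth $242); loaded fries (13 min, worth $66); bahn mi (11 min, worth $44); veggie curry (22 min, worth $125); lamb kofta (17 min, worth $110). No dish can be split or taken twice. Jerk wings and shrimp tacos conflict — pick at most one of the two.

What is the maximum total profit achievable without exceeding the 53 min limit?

468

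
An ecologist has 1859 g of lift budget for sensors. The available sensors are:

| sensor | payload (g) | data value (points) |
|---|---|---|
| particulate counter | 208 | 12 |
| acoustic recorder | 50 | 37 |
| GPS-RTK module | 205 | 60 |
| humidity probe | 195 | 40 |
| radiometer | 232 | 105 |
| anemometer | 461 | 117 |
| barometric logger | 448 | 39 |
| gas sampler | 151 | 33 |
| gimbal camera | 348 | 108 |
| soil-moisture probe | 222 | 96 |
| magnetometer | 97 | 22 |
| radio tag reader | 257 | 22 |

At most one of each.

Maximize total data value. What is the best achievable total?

By data value per g: acoustic recorder 0.74, radiometer 0.45, soil-moisture probe 0.43, gimbal camera 0.31 lead.
Taking the top-ratio sensors first gives acoustic recorder + GPS-RTK module + radiometer + anemometer + gas sampler + gimbal camera + soil-moisture probe + magnetometer for 578 (1766 g).
Dropping gas sampler frees 151 g; slotting in humidity probe (195 g) lifts the total to 585 at 1810 g.

585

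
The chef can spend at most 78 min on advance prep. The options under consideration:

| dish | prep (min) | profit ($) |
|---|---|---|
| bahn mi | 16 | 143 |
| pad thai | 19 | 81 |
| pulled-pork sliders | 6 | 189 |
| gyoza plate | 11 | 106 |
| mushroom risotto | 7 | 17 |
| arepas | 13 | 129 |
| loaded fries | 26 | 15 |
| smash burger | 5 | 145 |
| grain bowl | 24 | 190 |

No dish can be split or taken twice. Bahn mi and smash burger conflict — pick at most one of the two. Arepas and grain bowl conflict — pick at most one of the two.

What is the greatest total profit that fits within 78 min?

728

Taking pad thai + pulled-pork sliders + gyoza plate + mushroom risotto + smash burger + grain bowl: 72 min used, 728 in profit.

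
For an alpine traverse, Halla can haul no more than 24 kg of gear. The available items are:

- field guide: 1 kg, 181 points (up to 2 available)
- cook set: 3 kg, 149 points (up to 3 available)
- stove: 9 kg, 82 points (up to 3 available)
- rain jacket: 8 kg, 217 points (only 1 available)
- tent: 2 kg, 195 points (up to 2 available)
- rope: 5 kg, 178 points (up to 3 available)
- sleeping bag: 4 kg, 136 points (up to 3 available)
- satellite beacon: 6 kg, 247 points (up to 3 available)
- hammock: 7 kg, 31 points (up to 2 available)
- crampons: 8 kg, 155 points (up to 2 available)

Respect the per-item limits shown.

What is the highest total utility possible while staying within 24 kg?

Filling by ratio: 2×field guide + 3×cook set + 2×tent + satellite beacon for 1446, with 3 kg left unused.
The 3 kg tied up in cook set is better spent on satellite beacon — total rises to 1544 (24 kg).

1544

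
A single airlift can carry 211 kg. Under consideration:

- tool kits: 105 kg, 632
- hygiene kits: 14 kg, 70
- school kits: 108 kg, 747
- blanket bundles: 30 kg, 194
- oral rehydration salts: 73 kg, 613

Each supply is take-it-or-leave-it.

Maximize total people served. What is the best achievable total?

1554

The ratio ordering already packs tightly: school kits + blanket bundles + oral rehydration salts, 211 kg, 1554.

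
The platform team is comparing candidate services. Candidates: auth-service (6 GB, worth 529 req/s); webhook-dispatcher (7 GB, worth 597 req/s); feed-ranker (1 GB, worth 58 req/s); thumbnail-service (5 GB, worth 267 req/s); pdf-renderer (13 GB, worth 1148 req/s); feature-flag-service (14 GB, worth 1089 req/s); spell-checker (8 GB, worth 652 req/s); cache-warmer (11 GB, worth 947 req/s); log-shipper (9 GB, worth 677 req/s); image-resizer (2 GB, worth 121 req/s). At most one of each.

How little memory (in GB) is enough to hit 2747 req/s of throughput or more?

Need the lightest bundle worth ≥ 2747.
webhook-dispatcher + feed-ranker + pdf-renderer + cache-warmer reaches 2750 using 32 GB.
No combination under 32 GB hits 2747.

32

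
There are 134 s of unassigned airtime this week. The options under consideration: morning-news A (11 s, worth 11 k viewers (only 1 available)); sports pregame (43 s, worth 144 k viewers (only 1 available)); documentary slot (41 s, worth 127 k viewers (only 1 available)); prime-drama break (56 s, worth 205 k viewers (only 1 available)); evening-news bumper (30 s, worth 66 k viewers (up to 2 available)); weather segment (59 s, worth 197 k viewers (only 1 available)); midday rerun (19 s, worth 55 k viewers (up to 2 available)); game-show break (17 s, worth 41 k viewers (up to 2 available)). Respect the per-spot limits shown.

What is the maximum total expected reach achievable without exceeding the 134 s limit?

457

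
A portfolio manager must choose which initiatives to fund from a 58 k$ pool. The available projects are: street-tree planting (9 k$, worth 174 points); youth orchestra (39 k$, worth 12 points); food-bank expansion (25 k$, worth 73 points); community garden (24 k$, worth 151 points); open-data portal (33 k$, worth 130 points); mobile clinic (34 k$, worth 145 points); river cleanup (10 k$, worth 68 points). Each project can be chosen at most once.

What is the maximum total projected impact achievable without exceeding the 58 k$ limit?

398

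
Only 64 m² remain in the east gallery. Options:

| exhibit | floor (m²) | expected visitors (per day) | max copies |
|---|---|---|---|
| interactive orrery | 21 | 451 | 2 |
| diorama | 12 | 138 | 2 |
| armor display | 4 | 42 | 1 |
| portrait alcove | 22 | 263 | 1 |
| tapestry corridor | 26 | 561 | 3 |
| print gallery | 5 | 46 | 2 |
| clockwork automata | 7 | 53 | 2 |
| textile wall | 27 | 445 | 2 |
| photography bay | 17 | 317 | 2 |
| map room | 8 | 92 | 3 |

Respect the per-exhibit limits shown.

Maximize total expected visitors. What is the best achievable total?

1329

Ranking by ratio (expected visitors/m²): tapestry corridor 21.58, interactive orrery 21.48, photography bay 18.65.
Greedy by ratio would take diorama + 2×tapestry corridor: 64 m² used, total 1260.
Dropping diorama and tapestry corridor frees 38 m²; slotting in interactive orrery + photography bay (38 m²) lifts the total to 1329 at 64 m².
That's the maximum — no swap from here does better than 1329.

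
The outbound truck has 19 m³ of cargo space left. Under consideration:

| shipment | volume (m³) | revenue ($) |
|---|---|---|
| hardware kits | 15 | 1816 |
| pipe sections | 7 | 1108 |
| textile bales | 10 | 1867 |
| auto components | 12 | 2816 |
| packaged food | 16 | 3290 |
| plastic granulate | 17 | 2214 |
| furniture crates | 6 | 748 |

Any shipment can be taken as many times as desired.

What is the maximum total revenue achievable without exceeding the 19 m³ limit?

3924

The ratio ordering already packs tightly: pipe sections + auto components, 19 m³, 3924.
Every other selection either busts 19 m³ or fails to beat 3924.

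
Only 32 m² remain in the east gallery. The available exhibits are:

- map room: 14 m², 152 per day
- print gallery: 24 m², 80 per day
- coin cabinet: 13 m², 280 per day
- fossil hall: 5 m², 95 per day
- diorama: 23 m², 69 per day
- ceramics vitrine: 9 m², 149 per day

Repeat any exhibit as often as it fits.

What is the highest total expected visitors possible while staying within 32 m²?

Density check — coin cabinet 21.54, fossil hall 19.00, ceramics vitrine 16.56 are the best per m².
Taking 2×coin cabinet + fossil hall: 31 m² used, 655 in expected visitors.
No other feasible combination exceeds 655.

655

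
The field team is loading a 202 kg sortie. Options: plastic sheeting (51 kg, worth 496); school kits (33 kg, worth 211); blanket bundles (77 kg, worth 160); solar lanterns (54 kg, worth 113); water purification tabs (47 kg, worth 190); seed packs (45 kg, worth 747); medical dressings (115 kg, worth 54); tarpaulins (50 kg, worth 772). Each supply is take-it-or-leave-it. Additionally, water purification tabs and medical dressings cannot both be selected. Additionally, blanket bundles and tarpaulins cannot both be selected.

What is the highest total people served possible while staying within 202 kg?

2226

The ratio ordering already packs tightly: plastic sheeting + school kits + seed packs + tarpaulins, 179 kg, 2226.
The spare 23 kg is too small for any remaining supply, and no feasible exchange beats 2226.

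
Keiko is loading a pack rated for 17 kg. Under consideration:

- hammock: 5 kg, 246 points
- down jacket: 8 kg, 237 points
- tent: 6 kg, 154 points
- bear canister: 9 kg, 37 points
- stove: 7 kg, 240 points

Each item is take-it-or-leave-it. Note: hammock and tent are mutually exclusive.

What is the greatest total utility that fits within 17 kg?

By utility per kg: hammock 49.20, stove 34.29, down jacket 29.62, tent 25.67 lead.
Hammock + stove uses 12 of the 17 kg and totals 486.
An exhaustive check of the 32 subsets confirms 486.

486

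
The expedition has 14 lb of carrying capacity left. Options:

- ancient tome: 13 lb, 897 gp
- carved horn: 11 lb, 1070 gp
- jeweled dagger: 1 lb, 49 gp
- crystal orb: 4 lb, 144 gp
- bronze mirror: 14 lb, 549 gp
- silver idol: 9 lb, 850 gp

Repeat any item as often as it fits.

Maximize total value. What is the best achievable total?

1217

Density check — carved horn 97.27, silver idol 94.44, ancient tome 69.00, jeweled dagger 49.00 are the best per lb.
Carved horn + 3×jeweled dagger uses 14 of the 14 lb and totals 1217.
No other feasible combination exceeds 1217.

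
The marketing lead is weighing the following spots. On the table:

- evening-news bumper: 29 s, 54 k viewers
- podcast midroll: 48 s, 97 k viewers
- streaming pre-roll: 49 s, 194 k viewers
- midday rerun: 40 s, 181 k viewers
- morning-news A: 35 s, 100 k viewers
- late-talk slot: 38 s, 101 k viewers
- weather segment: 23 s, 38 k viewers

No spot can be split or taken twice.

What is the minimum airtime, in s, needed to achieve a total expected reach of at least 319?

89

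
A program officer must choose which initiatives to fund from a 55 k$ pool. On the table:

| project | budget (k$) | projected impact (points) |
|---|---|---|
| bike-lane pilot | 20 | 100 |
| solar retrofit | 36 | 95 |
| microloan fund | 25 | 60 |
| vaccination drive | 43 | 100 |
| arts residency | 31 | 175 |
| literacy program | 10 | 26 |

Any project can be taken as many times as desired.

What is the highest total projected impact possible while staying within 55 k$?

Density check — arts residency 5.65, bike-lane pilot 5.00, solar retrofit 2.64, literacy program 2.60 are the best per k$.
The ratio ordering already packs tightly: bike-lane pilot + arts residency, 51 k$, 275.

275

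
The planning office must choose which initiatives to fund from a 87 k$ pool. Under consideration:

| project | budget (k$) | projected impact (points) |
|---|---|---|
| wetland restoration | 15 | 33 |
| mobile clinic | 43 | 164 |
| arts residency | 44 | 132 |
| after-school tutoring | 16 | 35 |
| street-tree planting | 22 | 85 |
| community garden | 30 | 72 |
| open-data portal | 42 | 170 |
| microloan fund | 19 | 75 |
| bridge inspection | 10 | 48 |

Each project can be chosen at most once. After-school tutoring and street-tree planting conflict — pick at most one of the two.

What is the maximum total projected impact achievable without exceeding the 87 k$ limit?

Greedy by ratio would take wetland restoration + open-data portal + microloan fund + bridge inspection: 86 k$ used, total 326.
Dropping wetland restoration and microloan fund and bridge inspection frees 44 k$; slotting in mobile clinic (43 k$) lifts the total to 334 at 85 k$.

334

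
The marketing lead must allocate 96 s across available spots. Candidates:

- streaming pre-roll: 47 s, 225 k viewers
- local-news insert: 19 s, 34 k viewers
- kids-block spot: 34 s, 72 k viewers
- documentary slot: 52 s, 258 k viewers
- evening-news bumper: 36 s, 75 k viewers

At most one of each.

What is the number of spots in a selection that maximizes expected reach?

Best achievable expected reach is 333.
For example documentary slot + evening-news bumper achieves it, using 88 s.
Any selection reaching 333 contains exactly 2 spots.

2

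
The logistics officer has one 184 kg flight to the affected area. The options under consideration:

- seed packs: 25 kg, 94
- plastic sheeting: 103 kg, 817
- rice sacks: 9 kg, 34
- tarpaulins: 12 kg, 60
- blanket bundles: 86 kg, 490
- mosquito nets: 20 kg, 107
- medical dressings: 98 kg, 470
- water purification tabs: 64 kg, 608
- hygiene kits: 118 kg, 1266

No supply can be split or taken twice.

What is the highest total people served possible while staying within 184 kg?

1874

Best packing: water purification tabs + hygiene kits — 182 kg, 1874 total.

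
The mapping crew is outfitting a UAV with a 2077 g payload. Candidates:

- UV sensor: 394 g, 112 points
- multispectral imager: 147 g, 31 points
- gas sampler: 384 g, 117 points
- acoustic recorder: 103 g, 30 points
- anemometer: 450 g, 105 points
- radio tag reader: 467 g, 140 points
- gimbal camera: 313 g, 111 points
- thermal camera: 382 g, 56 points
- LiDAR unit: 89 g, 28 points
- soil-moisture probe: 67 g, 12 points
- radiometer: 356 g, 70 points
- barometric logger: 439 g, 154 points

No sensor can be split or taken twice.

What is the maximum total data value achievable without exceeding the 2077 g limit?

By data value per g: gimbal camera 0.35, barometric logger 0.35, LiDAR unit 0.31, gas sampler 0.30 lead.
A density-first pass picks multispectral imager + gas sampler + acoustic recorder + radio tag reader + gimbal camera + LiDAR unit + soil-moisture probe + barometric logger — 623 at 2009 g.
Dropping multispectral imager and acoustic recorder and LiDAR unit frees 339 g; slotting in UV sensor (394 g) lifts the total to 646 at 2064 g.

646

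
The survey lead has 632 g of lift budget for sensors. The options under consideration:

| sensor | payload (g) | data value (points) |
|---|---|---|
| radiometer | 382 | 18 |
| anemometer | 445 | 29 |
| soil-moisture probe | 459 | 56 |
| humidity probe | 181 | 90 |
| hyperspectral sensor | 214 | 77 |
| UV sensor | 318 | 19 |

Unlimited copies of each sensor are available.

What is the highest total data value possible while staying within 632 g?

270

Best packing: 3×humidity probe — 543 g, 270 total.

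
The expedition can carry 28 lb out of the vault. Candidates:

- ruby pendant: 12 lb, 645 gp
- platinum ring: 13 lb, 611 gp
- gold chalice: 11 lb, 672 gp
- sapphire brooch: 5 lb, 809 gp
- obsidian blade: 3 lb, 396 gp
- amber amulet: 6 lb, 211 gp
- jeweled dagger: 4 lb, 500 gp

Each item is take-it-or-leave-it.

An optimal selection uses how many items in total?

4

The maximum value within 28 lb is 2377.
gold chalice + sapphire brooch + obsidian blade + jeweled dagger hits 2377 at 23 lb.
Any selection reaching 2377 contains exactly 4 items.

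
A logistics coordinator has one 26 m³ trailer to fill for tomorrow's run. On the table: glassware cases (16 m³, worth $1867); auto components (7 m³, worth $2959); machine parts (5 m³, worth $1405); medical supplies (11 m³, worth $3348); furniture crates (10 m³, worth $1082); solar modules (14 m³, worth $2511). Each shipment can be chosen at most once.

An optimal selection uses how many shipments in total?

3

The maximum revenue within 26 m³ is 7712.
One optimal bundle: auto components + machine parts + medical supplies (23 m³).
Every optimal selection uses 3 shipments.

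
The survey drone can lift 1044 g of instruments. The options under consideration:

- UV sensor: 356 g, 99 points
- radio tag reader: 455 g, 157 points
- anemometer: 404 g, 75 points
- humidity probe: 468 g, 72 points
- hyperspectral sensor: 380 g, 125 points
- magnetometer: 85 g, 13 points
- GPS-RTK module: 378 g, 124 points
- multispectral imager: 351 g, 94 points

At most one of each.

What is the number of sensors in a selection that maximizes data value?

Optimal total is 295.
One optimal bundle: radio tag reader + hyperspectral sensor + magnetometer (920 g).
Every optimal selection uses 3 sensors.

3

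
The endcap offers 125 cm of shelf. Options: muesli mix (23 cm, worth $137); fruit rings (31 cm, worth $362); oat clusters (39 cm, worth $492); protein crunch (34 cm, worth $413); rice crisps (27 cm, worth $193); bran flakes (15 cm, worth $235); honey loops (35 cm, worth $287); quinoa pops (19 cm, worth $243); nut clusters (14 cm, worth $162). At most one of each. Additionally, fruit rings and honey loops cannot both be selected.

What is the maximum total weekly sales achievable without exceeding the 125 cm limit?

1545

Best packing: oat clusters + protein crunch + bran flakes + quinoa pops + nut clusters — 121 cm, 1545 total.
Runner-up fruit rings + oat clusters + protein crunch + quinoa pops tops out at 1510.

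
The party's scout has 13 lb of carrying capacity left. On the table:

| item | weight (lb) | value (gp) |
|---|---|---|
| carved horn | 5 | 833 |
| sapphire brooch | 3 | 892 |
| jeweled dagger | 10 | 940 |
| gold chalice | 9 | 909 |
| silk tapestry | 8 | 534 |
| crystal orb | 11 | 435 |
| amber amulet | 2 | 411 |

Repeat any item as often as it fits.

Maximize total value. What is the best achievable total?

Taking 4×sapphire brooch: 12 lb used, 3568 in value.
That's the maximum — no swap from here does better than 3568.

3568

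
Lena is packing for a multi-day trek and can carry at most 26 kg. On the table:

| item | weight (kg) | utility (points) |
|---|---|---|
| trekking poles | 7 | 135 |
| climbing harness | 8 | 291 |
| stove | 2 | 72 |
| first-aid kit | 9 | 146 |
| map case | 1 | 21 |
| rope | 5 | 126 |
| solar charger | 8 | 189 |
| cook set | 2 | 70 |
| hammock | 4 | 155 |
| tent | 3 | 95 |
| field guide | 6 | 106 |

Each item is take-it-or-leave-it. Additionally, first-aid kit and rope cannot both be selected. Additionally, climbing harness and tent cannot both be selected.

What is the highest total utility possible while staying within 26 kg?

798

Taking climbing harness + stove + map case + solar charger + cook set + hammock: 25 kg used, 798 in utility.
Every other selection either busts 26 kg or breaks a pairing rule or fails to beat 798.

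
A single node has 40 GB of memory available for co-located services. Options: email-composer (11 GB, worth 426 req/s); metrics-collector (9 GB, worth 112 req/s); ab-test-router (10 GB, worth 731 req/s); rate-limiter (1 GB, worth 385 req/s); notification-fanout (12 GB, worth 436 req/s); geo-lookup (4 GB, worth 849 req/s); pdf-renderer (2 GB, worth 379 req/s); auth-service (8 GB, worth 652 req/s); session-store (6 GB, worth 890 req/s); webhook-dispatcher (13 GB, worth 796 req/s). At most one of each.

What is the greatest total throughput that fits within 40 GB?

4030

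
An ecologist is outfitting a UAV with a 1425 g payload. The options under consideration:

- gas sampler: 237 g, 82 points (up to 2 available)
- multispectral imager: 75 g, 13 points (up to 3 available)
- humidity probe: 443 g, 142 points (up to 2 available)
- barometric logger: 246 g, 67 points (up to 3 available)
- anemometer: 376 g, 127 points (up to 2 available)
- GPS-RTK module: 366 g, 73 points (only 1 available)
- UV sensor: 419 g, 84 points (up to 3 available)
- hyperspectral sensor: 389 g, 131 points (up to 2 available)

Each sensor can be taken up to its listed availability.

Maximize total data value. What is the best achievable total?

471

Filling by ratio: 2×gas sampler + 2×multispectral imager + 2×anemometer for 444, with 49 g left unused.
The 763 g tied up in gas sampler and 2×multispectral imager and anemometer is better spent on 2×hyperspectral sensor — total rises to 471 (1391 g).
The spare 34 g is too small for any remaining sensor, and no exchange beats 471.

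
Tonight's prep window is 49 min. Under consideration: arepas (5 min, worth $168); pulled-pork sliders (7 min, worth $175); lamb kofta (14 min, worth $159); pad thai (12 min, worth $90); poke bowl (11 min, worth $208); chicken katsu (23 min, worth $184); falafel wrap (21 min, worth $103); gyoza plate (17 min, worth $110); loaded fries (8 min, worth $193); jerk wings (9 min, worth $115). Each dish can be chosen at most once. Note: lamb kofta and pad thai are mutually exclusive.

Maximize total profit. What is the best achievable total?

903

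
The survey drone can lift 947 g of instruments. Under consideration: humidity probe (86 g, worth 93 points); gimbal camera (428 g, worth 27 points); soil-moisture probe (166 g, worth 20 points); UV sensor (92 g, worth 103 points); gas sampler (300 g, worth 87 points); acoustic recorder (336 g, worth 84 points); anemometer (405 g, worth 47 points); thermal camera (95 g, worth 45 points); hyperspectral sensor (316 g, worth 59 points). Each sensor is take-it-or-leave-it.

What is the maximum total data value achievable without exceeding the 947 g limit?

Humidity probe + UV sensor + gas sampler + acoustic recorder + thermal camera uses 909 of the 947 g and totals 412.
That's the maximum — no swap from here does better than 412.

412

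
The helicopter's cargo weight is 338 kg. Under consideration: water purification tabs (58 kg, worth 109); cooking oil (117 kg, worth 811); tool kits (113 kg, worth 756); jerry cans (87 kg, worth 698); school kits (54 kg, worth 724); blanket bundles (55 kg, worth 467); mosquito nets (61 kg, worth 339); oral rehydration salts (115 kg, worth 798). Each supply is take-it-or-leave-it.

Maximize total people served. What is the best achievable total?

2745

A density-first pass picks jerry cans + school kits + blanket bundles + oral rehydration salts — 2687 at 311 kg.
Dropping jerry cans frees 87 kg; slotting in tool kits (113 kg) lifts the total to 2745 at 337 kg.
No other feasible combination exceeds 2745.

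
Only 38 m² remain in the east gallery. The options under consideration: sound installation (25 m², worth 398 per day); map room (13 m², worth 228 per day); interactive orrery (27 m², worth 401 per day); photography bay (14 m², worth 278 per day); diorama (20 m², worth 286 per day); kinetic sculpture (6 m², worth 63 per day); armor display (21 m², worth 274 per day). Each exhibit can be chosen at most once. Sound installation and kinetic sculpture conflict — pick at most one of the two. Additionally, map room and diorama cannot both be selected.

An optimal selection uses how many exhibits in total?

2

The maximum expected visitors within 38 m² is 626.
One optimal bundle: sound installation + map room (38 m²).
Every optimal selection uses 2 exhibits.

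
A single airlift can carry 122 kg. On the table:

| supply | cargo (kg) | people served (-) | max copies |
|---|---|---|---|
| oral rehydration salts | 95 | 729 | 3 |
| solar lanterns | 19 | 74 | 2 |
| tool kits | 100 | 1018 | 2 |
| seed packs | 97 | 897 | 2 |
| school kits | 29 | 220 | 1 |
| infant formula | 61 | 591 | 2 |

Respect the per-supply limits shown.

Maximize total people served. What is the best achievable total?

1182

Taking the top-ratio supplies first gives solar lanterns + tool kits for 1092 (119 kg).
Dropping solar lanterns and tool kits frees 119 kg; slotting in 2×infant formula (122 kg) lifts the total to 1182 at 122 kg.
Every other selection either busts 122 kg or exceeds an availability limit or fails to beat 1182.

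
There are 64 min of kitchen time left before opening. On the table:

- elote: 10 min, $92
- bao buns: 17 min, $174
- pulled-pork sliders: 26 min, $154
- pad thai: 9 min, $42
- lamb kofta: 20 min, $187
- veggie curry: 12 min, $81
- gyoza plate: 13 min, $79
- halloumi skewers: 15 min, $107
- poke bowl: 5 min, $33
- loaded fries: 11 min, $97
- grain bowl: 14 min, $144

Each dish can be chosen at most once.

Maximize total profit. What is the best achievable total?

By profit per min: grain bowl 10.29, bao buns 10.24, lamb kofta 9.35, elote 9.20 lead.
Filling by ratio: elote + bao buns + lamb kofta + grain bowl for 597, with 3 min left unused.
Replace elote with loaded fries: the trade gains 5 net, giving 602 at 62 min.

602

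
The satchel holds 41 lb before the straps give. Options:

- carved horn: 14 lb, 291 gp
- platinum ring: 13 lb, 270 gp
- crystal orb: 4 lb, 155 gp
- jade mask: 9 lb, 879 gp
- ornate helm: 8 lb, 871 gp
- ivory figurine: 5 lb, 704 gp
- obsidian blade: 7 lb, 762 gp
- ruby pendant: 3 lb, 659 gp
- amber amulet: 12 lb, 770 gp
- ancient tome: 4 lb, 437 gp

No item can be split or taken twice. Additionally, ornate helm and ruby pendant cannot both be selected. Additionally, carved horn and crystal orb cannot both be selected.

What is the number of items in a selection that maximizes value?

The maximum value within 41 lb is 4211.
One optimal bundle: jade mask + ivory figurine + obsidian blade + ruby pendant + amber amulet + ancient tome (40 lb).
All optima have 6 items.

6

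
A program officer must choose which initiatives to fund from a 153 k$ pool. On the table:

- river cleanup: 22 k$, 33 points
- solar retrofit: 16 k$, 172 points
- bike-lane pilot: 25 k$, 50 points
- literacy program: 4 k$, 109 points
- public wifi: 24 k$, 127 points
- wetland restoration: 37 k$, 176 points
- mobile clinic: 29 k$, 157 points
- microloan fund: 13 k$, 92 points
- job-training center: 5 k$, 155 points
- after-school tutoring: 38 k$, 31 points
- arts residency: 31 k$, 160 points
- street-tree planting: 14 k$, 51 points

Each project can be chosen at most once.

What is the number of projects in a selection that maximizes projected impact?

8

Optimal total is 1072.
One optimal bundle: solar retrofit + literacy program + wetland restoration + mobile clinic + microloan fund + job-training center + arts residency + street-tree planting (149 k$).
Every optimal selection uses 8 projects.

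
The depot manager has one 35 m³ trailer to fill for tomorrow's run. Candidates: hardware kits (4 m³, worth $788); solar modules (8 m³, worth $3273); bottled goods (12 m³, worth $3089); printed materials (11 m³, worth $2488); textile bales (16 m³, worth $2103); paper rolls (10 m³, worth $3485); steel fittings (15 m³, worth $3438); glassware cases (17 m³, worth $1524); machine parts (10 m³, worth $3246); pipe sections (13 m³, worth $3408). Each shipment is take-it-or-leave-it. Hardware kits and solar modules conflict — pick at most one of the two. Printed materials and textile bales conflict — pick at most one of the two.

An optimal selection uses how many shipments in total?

3

Optimal total is 10196.
solar modules + paper rolls + steel fittings hits 10196 at 33 m³.
All optima have 3 shipments.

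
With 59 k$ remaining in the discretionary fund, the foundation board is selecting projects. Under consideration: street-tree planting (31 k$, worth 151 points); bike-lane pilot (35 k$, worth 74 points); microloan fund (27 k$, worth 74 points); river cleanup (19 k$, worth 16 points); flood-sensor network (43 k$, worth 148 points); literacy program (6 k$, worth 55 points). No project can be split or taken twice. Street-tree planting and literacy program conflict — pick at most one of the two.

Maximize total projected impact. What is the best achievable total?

Ranking by ratio (projected impact/k$): literacy program 9.17, street-tree planting 4.87, flood-sensor network 3.44, microloan fund 2.74.
Street-tree planting + microloan fund uses 58 of the 59 k$ and totals 225.
Runner-up flood-sensor network + literacy program tops out at 203.

225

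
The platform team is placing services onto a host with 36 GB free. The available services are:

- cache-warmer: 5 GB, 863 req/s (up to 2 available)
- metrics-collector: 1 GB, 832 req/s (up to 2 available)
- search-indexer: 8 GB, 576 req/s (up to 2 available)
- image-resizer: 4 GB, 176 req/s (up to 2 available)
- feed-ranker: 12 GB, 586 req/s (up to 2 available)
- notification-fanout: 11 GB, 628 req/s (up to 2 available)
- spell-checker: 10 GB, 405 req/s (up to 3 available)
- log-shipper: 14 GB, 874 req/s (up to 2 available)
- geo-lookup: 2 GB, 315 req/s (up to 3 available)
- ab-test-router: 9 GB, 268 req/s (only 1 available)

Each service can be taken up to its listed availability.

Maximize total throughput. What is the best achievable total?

Taking 2×cache-warmer + 2×metrics-collector + 2×search-indexer + 3×geo-lookup: 34 GB used, 5487 in throughput.
The spare 2 GB is too small for any remaining service, and no exchange beats 5487.

5487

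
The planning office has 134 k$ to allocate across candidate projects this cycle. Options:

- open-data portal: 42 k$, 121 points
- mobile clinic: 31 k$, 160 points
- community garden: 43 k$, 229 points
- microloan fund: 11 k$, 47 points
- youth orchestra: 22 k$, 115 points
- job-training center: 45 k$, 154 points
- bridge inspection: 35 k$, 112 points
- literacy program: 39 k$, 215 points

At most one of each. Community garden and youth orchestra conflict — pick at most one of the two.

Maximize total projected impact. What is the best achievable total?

651

Taking mobile clinic + community garden + microloan fund + literacy program: 124 k$ used, 651 in projected impact.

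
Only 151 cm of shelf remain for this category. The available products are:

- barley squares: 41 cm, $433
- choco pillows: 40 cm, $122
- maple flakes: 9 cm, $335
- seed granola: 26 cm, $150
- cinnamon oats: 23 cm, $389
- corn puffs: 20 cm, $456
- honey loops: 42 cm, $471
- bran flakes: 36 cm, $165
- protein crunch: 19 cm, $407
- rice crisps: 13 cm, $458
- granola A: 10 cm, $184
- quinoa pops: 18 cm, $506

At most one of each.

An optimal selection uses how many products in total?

7

Best achievable weekly sales is 3022.
maple flakes + cinnamon oats + corn puffs + honey loops + protein crunch + rice crisps + quinoa pops hits 3022 at 144 cm.
Any selection reaching 3022 contains exactly 7 products.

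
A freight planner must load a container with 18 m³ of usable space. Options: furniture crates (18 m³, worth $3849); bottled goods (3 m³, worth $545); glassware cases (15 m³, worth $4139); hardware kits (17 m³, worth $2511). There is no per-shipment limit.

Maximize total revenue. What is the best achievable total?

The ratio ordering already packs tightly: bottled goods + glassware cases, 18 m³, 4684.
That's the maximum — no swap from here does better than 4684.

4684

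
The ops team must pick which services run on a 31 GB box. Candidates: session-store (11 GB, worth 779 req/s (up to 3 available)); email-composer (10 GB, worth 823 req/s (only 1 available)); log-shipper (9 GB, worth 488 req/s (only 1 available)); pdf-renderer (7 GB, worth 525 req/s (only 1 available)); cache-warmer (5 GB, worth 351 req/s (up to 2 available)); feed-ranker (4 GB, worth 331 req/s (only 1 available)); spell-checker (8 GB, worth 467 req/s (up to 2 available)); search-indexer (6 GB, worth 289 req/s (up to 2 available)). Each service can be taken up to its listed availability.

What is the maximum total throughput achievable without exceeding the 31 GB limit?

The ratio ordering already packs tightly: email-composer + pdf-renderer + 2×cache-warmer + feed-ranker, 31 GB, 2381.
Every other selection either busts 31 GB or exceeds an availability limit or fails to beat 2381.

2381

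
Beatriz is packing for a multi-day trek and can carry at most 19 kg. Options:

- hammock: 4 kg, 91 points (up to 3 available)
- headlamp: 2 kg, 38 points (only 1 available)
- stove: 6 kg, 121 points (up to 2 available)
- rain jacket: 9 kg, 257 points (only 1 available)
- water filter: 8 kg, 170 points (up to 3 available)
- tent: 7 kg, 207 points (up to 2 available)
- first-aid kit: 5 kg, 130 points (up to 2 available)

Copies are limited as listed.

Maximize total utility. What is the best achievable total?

Taking 2×tent + first-aid kit: 19 kg used, 544 in utility.
That's the maximum — no swap from here does better than 544.

544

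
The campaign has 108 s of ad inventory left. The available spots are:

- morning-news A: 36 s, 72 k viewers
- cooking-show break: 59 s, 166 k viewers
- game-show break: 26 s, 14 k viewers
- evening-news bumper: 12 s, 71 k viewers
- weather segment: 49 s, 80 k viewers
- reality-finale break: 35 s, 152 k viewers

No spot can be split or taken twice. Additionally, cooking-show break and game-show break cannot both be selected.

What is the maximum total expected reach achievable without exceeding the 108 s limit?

Density check — evening-news bumper 5.92, reality-finale break 4.34, cooking-show break 2.81 are the best per s.
Cooking-show break + evening-news bumper + reality-finale break uses 106 of the 108 s and totals 389.

389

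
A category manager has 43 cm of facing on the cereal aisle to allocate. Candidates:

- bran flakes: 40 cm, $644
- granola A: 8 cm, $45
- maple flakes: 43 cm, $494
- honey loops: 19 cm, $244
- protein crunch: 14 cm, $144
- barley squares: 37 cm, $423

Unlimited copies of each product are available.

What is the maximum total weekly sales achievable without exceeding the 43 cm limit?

Best packing: bran flakes — 40 cm, 644 total.

644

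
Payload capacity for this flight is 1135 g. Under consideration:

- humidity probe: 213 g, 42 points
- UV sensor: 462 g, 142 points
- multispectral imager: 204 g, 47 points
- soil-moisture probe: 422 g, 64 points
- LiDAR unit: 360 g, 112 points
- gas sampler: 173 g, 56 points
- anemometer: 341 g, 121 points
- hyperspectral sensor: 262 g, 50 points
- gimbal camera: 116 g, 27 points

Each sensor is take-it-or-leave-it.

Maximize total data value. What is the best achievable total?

A density-first pass picks LiDAR unit + gas sampler + anemometer + gimbal camera — 316 at 990 g.
The 360 g tied up in LiDAR unit is better spent on UV sensor — total rises to 346 (1092 g).
Next best is UV sensor + LiDAR unit + gas sampler + gimbal camera at 337 (1111 g) — short by 9.

346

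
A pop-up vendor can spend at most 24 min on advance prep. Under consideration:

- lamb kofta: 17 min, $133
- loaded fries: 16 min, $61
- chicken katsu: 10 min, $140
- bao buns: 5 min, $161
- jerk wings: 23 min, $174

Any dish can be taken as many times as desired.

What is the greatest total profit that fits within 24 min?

644

Ranking by ratio (profit/min): bao buns 32.20, chicken katsu 14.00, lamb kofta 7.82.
The ratio ordering already packs tightly: 4×bao buns, 20 min, 644.
Nothing else within 24 min beats 644.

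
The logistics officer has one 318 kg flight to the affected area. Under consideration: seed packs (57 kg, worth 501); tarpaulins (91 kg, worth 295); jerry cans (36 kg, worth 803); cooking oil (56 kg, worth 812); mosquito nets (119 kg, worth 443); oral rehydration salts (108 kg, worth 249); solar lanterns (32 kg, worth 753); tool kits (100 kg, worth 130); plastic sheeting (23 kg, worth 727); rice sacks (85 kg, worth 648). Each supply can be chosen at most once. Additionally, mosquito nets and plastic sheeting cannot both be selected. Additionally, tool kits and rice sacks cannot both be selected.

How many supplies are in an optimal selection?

6

Best achievable people served is 4244.
One optimal bundle: seed packs + jerry cans + cooking oil + solar lanterns + plastic sheeting + rice sacks (289 kg).
All optima have 6 supplies.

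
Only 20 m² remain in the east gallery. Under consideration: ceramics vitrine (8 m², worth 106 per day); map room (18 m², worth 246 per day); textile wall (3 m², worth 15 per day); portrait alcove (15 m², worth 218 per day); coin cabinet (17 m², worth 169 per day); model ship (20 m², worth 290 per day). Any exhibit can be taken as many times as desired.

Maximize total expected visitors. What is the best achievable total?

The ratio heuristic lands on textile wall + portrait alcove (233) but leaves 2 m² idle.
Replace textile wall and portrait alcove with model ship: the trade gains 57 net, giving 290 at 20 m².
Every other selection either busts 20 m² or fails to beat 290.

290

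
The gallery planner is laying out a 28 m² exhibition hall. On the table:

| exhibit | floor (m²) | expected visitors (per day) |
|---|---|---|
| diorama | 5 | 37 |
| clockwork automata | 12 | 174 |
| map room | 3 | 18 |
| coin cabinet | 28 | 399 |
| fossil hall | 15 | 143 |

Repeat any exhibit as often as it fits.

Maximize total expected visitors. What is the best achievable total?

Ranking by ratio (expected visitors/m²): clockwork automata 14.50, coin cabinet 14.25, fossil hall 9.53, diorama 7.40.
The ratio heuristic lands on 2×clockwork automata + map room (366) but leaves 1 m² idle.
Replace 2×clockwork automata and map room with coin cabinet: the trade gains 33 net, giving 399 at 28 m².
Nothing else within 28 m² beats 399.

399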